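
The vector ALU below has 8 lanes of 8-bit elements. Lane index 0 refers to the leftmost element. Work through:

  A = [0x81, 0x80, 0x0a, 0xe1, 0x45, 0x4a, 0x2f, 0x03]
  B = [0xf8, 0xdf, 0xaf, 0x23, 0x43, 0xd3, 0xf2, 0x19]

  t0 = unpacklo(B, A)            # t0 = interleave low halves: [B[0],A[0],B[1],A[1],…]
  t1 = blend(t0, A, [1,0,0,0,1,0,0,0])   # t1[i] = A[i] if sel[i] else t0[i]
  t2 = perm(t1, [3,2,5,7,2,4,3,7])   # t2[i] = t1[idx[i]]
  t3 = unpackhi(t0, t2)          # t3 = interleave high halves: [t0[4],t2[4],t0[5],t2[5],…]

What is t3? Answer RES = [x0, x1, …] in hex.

RES = [0xaf, 0xdf, 0x0a, 0x45, 0x23, 0x80, 0xe1, 0xe1]

t0 = [0xf8, 0x81, 0xdf, 0x80, 0xaf, 0x0a, 0x23, 0xe1]
t1 = [0x81, 0x81, 0xdf, 0x80, 0x45, 0x0a, 0x23, 0xe1]
t2 = [0x80, 0xdf, 0x0a, 0xe1, 0xdf, 0x45, 0x80, 0xe1]
t3 = [0xaf, 0xdf, 0x0a, 0x45, 0x23, 0x80, 0xe1, 0xe1]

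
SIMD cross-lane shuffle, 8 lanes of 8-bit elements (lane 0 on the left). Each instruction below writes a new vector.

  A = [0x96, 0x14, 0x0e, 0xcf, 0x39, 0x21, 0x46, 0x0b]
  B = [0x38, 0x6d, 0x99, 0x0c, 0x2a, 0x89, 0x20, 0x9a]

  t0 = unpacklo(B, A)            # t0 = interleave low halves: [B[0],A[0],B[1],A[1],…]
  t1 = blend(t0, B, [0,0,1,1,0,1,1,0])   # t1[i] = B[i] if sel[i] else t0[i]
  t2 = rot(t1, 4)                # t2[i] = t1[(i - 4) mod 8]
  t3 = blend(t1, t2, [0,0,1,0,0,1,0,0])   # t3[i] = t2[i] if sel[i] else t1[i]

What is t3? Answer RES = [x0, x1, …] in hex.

→ t0 |38|96|6d|14|99|0e|0c|cf|
→ t1 |38|96|99|0c|99|89|20|cf|
→ t2 |99|89|20|cf|38|96|99|0c|
→ t3 |38|96|20|0c|99|96|20|cf|

RES = [0x38, 0x96, 0x20, 0x0c, 0x99, 0x96, 0x20, 0xcf]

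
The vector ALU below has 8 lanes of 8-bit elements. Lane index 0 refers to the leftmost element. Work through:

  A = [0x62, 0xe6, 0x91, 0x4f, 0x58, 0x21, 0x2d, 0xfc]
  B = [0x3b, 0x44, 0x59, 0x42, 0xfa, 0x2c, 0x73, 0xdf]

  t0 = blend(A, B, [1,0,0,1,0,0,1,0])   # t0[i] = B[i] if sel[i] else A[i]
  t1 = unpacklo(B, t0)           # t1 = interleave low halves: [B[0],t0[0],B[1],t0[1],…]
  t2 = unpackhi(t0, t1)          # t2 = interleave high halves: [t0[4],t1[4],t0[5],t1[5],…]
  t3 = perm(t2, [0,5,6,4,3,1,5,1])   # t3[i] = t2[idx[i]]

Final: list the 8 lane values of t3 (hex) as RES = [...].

RES = [0x58, 0x42, 0xfc, 0x73, 0x91, 0x59, 0x42, 0x59]

  t0: 3b e6 91 42 58 21 73 fc
  t1: 3b 3b 44 e6 59 91 42 42
  t2: 58 59 21 91 73 42 fc 42
  t3: 58 42 fc 73 91 59 42 59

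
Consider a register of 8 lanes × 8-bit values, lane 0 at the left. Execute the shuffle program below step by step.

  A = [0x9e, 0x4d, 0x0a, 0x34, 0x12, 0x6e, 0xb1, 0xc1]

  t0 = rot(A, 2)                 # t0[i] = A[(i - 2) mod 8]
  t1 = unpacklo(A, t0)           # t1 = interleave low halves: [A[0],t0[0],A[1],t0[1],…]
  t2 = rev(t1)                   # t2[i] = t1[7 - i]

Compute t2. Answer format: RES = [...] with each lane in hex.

RES = [0x4d, 0x34, 0x9e, 0x0a, 0xc1, 0x4d, 0xb1, 0x9e]

→ t0 |b1|c1|9e|4d|0a|34|12|6e|
→ t1 |9e|b1|4d|c1|0a|9e|34|4d|
→ t2 |4d|34|9e|0a|c1|4d|b1|9e|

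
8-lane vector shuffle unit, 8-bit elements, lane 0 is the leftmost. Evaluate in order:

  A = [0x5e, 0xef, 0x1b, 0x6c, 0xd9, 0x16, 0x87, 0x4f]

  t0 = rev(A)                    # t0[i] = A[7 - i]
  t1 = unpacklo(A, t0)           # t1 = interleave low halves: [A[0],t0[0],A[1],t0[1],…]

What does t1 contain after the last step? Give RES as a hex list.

t0 = [0x4f, 0x87, 0x16, 0xd9, 0x6c, 0x1b, 0xef, 0x5e]
t1 = [0x5e, 0x4f, 0xef, 0x87, 0x1b, 0x16, 0x6c, 0xd9]

RES = [0x5e, 0x4f, 0xef, 0x87, 0x1b, 0x16, 0x6c, 0xd9]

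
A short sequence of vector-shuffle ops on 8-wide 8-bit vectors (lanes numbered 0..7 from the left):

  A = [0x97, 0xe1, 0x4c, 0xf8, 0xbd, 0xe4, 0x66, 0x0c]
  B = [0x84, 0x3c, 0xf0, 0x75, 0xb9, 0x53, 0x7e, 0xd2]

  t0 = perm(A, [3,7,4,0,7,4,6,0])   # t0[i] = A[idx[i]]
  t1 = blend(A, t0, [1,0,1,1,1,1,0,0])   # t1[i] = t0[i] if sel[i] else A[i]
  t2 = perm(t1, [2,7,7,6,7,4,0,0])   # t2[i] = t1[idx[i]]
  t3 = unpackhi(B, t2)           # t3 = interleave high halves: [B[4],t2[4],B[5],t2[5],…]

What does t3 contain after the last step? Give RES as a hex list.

  t0: f8 0c bd 97 0c bd 66 97
  t1: f8 e1 bd 97 0c bd 66 0c
  t2: bd 0c 0c 66 0c 0c f8 f8
  t3: b9 0c 53 0c 7e f8 d2 f8

RES = [0xb9, 0x0c, 0x53, 0x0c, 0x7e, 0xf8, 0xd2, 0xf8]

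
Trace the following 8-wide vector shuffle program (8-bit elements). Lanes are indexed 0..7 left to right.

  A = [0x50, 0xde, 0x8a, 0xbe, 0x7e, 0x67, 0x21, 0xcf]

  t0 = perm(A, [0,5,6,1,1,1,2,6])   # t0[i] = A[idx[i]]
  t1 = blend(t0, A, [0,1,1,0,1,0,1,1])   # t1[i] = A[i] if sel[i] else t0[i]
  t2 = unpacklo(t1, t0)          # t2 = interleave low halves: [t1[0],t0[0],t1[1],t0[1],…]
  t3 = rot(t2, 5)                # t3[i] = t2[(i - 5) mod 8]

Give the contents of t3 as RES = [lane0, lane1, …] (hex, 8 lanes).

→ t0 |50|67|21|de|de|de|8a|21|
→ t1 |50|de|8a|de|7e|de|21|cf|
→ t2 |50|50|de|67|8a|21|de|de|
→ t3 |67|8a|21|de|de|50|50|de|

RES = [ 0x67  0x8a  0x21  0xde  0xde  0x50  0x50  0xde ]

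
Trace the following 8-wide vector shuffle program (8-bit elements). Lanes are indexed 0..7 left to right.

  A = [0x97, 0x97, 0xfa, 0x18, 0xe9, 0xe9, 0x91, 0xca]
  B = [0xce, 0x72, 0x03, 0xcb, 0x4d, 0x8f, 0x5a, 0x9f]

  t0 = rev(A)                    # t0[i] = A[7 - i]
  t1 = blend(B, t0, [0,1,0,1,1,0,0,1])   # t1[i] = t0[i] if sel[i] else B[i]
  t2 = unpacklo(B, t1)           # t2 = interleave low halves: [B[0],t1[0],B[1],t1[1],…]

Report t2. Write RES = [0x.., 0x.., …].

RES = [ 0xce  0xce  0x72  0x91  0x03  0x03  0xcb  0xe9 ]

  t0: ca 91 e9 e9 18 fa 97 97
  t1: ce 91 03 e9 18 8f 5a 97
  t2: ce ce 72 91 03 03 cb e9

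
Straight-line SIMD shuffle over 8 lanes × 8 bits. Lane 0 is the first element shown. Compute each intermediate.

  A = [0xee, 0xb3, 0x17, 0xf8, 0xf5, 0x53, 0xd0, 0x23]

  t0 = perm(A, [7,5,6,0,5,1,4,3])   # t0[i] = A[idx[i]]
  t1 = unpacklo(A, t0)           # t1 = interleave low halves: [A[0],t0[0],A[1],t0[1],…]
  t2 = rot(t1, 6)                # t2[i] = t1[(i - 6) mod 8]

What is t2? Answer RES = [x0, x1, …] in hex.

RES = [ 0xb3  0x53  0x17  0xd0  0xf8  0xee  0xee  0x23 ]

→ t0 |23|53|d0|ee|53|b3|f5|f8|
→ t1 |ee|23|b3|53|17|d0|f8|ee|
→ t2 |b3|53|17|d0|f8|ee|ee|23|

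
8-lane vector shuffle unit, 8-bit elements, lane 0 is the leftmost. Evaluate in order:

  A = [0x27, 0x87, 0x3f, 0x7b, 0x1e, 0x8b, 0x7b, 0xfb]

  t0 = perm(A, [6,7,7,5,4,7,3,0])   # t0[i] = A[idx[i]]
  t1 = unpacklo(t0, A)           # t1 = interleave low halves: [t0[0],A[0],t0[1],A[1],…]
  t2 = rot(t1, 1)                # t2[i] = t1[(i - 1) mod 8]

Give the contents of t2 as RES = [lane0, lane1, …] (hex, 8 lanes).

RES = [0x7b, 0x7b, 0x27, 0xfb, 0x87, 0xfb, 0x3f, 0x8b]

  t0: 7b fb fb 8b 1e fb 7b 27
  t1: 7b 27 fb 87 fb 3f 8b 7b
  t2: 7b 7b 27 fb 87 fb 3f 8b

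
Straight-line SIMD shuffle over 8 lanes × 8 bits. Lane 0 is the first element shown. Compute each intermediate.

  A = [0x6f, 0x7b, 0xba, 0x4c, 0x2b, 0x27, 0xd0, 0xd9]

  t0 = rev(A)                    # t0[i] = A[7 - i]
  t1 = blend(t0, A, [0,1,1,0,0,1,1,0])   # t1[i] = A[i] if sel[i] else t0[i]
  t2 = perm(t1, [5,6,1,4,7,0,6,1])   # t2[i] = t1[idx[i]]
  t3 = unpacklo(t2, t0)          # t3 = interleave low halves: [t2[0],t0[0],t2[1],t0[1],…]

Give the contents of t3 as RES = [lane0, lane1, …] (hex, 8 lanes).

→ t0 |d9|d0|27|2b|4c|ba|7b|6f|
→ t1 |d9|7b|ba|2b|4c|27|d0|6f|
→ t2 |27|d0|7b|4c|6f|d9|d0|7b|
→ t3 |27|d9|d0|d0|7b|27|4c|2b|

RES = [0x27, 0xd9, 0xd0, 0xd0, 0x7b, 0x27, 0x4c, 0x2b]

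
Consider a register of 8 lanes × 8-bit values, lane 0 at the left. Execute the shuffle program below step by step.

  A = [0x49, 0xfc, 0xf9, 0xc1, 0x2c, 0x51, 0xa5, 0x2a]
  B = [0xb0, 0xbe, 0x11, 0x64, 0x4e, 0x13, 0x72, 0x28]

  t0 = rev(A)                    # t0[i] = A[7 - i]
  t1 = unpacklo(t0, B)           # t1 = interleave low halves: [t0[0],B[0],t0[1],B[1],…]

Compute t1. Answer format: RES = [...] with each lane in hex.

RES = [ 0x2a  0xb0  0xa5  0xbe  0x51  0x11  0x2c  0x64 ]

t0 = [0x2a, 0xa5, 0x51, 0x2c, 0xc1, 0xf9, 0xfc, 0x49]
t1 = [0x2a, 0xb0, 0xa5, 0xbe, 0x51, 0x11, 0x2c, 0x64]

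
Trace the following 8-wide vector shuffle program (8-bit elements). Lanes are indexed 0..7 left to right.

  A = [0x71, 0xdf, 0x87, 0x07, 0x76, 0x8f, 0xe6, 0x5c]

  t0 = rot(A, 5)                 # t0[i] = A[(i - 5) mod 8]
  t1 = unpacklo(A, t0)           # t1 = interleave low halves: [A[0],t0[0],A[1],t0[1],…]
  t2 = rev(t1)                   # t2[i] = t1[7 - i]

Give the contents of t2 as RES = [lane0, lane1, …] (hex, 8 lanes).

RES = [ 0xe6  0x07  0x8f  0x87  0x76  0xdf  0x07  0x71 ]

  t0: 07 76 8f e6 5c 71 df 87
  t1: 71 07 df 76 87 8f 07 e6
  t2: e6 07 8f 87 76 df 07 71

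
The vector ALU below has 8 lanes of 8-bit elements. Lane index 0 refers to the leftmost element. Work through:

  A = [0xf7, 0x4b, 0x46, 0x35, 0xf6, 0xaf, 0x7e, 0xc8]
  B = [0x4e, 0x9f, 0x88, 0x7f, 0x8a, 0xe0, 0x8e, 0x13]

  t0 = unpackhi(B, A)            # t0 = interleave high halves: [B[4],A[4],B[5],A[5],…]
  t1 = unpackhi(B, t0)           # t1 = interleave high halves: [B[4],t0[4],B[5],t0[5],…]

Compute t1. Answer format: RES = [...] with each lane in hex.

RES = [ 0x8a  0x8e  0xe0  0x7e  0x8e  0x13  0x13  0xc8 ]

t0 = [0x8a, 0xf6, 0xe0, 0xaf, 0x8e, 0x7e, 0x13, 0xc8]
t1 = [0x8a, 0x8e, 0xe0, 0x7e, 0x8e, 0x13, 0x13, 0xc8]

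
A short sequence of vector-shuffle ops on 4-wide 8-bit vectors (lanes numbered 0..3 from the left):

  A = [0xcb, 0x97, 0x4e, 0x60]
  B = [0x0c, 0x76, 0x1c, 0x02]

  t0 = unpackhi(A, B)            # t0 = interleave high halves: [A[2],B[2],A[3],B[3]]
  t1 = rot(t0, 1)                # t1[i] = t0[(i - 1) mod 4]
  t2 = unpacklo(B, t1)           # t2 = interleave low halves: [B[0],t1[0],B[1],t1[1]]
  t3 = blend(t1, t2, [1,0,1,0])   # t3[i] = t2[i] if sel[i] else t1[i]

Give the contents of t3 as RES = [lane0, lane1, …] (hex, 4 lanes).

→ t0 |4e|1c|60|02|
→ t1 |02|4e|1c|60|
→ t2 |0c|02|76|4e|
→ t3 |0c|4e|76|60|

RES = [0x0c, 0x4e, 0x76, 0x60]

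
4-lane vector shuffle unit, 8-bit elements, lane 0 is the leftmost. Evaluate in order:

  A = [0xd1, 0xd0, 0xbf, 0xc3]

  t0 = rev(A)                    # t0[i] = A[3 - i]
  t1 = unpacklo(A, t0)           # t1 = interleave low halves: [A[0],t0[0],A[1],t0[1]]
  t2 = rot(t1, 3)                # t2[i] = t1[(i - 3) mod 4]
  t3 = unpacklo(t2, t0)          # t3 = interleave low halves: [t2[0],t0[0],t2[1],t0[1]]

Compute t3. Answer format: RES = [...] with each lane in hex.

RES = [0xc3, 0xc3, 0xd0, 0xbf]

t0 = [0xc3, 0xbf, 0xd0, 0xd1]
t1 = [0xd1, 0xc3, 0xd0, 0xbf]
t2 = [0xc3, 0xd0, 0xbf, 0xd1]
t3 = [0xc3, 0xc3, 0xd0, 0xbf]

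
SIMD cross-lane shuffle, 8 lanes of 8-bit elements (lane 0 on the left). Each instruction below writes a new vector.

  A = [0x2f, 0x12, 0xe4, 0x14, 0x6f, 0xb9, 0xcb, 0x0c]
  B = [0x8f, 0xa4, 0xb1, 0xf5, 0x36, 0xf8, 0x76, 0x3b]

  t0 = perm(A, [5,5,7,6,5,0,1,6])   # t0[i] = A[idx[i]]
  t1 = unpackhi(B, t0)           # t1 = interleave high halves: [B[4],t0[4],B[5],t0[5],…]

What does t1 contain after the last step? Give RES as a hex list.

→ t0 |b9|b9|0c|cb|b9|2f|12|cb|
→ t1 |36|b9|f8|2f|76|12|3b|cb|

RES = [0x36, 0xb9, 0xf8, 0x2f, 0x76, 0x12, 0x3b, 0xcb]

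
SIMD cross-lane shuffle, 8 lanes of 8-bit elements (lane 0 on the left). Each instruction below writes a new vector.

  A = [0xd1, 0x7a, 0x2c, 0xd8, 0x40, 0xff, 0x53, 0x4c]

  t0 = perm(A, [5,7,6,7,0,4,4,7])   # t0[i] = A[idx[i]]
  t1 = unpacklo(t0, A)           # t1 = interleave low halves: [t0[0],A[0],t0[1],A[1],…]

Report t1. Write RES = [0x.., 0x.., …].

RES = [ 0xff  0xd1  0x4c  0x7a  0x53  0x2c  0x4c  0xd8 ]

→ t0 |ff|4c|53|4c|d1|40|40|4c|
→ t1 |ff|d1|4c|7a|53|2c|4c|d8|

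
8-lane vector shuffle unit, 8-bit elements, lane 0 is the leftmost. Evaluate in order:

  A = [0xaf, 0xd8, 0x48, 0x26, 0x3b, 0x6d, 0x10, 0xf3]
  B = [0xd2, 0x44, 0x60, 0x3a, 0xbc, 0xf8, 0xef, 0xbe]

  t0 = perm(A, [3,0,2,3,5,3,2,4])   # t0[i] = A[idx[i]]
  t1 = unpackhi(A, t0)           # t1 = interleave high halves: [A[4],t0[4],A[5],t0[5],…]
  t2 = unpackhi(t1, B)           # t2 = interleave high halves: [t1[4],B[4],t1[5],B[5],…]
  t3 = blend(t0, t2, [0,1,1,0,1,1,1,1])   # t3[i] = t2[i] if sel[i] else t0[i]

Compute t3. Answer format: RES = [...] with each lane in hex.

→ t0 |26|af|48|26|6d|26|48|3b|
→ t1 |3b|6d|6d|26|10|48|f3|3b|
→ t2 |10|bc|48|f8|f3|ef|3b|be|
→ t3 |26|bc|48|26|f3|ef|3b|be|

RES = [0x26, 0xbc, 0x48, 0x26, 0xf3, 0xef, 0x3b, 0xbe]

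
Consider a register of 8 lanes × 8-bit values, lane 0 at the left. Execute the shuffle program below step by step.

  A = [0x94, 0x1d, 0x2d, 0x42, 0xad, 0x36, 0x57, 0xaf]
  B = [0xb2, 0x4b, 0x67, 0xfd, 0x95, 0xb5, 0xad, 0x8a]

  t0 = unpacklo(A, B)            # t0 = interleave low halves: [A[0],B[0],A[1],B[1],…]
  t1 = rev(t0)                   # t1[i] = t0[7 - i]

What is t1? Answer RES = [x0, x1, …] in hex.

RES = [ 0xfd  0x42  0x67  0x2d  0x4b  0x1d  0xb2  0x94 ]

  t0: 94 b2 1d 4b 2d 67 42 fd
  t1: fd 42 67 2d 4b 1d b2 94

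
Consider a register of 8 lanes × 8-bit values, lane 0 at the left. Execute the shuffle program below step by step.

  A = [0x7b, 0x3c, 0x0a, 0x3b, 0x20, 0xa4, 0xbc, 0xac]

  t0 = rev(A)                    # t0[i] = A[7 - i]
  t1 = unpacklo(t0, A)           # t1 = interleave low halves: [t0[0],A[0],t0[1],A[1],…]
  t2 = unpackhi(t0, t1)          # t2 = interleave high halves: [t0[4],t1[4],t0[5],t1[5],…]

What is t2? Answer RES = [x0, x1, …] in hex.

t0 = [0xac, 0xbc, 0xa4, 0x20, 0x3b, 0x0a, 0x3c, 0x7b]
t1 = [0xac, 0x7b, 0xbc, 0x3c, 0xa4, 0x0a, 0x20, 0x3b]
t2 = [0x3b, 0xa4, 0x0a, 0x0a, 0x3c, 0x20, 0x7b, 0x3b]

RES = [ 0x3b  0xa4  0x0a  0x0a  0x3c  0x20  0x7b  0x3b ]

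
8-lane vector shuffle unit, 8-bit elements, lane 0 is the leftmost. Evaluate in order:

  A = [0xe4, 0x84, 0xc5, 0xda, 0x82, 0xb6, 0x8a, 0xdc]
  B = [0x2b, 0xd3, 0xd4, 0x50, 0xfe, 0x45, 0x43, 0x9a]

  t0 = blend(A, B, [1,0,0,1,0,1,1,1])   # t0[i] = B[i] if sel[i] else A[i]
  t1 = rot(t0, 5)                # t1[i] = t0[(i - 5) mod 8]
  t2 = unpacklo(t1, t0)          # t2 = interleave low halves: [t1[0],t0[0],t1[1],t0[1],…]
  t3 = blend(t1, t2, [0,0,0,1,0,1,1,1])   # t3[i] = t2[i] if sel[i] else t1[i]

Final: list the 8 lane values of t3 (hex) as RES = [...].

  t0: 2b 84 c5 50 82 45 43 9a
  t1: 50 82 45 43 9a 2b 84 c5
  t2: 50 2b 82 84 45 c5 43 50
  t3: 50 82 45 84 9a c5 43 50

RES = [ 0x50  0x82  0x45  0x84  0x9a  0xc5  0x43  0x50 ]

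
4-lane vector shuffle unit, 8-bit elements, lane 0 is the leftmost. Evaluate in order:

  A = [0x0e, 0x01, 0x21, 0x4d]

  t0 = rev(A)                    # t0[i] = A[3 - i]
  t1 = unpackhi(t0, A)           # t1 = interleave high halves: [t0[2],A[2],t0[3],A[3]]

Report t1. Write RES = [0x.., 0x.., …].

RES = [0x01, 0x21, 0x0e, 0x4d]

  t0: 4d 21 01 0e
  t1: 01 21 0e 4d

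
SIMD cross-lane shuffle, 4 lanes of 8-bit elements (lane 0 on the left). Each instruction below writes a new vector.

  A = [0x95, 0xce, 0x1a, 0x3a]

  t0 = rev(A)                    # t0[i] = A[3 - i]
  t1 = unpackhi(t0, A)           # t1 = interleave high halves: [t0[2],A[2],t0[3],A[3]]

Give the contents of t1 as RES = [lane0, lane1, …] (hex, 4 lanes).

→ t0 |3a|1a|ce|95|
→ t1 |ce|1a|95|3a|

RES = [ 0xce  0x1a  0x95  0x3a ]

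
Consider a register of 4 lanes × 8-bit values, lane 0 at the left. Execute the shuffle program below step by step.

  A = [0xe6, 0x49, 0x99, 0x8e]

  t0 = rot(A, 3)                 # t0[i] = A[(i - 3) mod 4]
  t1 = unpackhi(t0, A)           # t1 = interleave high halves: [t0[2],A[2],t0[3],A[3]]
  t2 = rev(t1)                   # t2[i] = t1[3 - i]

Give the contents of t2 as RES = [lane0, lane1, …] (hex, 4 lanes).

RES = [ 0x8e  0xe6  0x99  0x8e ]

t0 = [0x49, 0x99, 0x8e, 0xe6]
t1 = [0x8e, 0x99, 0xe6, 0x8e]
t2 = [0x8e, 0xe6, 0x99, 0x8e]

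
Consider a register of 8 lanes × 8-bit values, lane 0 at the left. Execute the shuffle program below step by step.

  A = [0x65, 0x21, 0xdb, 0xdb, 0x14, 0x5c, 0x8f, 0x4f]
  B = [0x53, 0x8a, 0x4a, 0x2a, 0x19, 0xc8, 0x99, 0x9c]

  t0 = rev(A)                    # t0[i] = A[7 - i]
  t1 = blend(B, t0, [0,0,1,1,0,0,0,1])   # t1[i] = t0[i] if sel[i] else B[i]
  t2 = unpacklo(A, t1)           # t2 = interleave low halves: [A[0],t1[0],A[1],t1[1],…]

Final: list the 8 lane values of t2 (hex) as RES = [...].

RES = [0x65, 0x53, 0x21, 0x8a, 0xdb, 0x5c, 0xdb, 0x14]

  t0: 4f 8f 5c 14 db db 21 65
  t1: 53 8a 5c 14 19 c8 99 65
  t2: 65 53 21 8a db 5c db 14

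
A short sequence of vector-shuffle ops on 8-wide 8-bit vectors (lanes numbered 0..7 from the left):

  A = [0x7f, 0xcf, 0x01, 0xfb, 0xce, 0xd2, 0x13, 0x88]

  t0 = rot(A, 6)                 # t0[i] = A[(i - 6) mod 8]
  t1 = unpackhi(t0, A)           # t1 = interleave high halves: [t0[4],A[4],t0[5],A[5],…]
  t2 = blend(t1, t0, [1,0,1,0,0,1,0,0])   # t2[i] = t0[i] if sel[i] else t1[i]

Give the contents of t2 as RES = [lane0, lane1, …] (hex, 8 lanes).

RES = [ 0x01  0xce  0xce  0xd2  0x7f  0x88  0xcf  0x88 ]

  t0: 01 fb ce d2 13 88 7f cf
  t1: 13 ce 88 d2 7f 13 cf 88
  t2: 01 ce ce d2 7f 88 cf 88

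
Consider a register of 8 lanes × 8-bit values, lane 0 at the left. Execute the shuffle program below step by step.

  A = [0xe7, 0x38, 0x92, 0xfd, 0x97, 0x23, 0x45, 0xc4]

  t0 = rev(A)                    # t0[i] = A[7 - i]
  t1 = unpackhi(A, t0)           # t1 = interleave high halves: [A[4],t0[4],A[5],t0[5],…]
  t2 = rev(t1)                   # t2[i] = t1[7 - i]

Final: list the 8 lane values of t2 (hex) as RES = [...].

→ t0 |c4|45|23|97|fd|92|38|e7|
→ t1 |97|fd|23|92|45|38|c4|e7|
→ t2 |e7|c4|38|45|92|23|fd|97|

RES = [0xe7, 0xc4, 0x38, 0x45, 0x92, 0x23, 0xfd, 0x97]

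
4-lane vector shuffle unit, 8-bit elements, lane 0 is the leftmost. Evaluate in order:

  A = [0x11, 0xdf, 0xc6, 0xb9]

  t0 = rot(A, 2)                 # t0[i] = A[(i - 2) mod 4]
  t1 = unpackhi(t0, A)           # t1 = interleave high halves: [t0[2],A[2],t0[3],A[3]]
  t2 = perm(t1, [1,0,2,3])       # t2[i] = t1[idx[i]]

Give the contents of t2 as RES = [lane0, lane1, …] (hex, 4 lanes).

→ t0 |c6|b9|11|df|
→ t1 |11|c6|df|b9|
→ t2 |c6|11|df|b9|

RES = [ 0xc6  0x11  0xdf  0xb9 ]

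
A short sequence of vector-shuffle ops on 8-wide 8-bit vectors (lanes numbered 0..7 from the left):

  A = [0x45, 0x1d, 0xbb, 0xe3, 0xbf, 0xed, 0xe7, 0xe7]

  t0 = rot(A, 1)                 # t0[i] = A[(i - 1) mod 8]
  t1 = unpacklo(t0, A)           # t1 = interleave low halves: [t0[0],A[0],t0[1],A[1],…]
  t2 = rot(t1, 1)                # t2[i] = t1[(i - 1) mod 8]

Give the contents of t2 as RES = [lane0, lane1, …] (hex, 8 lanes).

  t0: e7 45 1d bb e3 bf ed e7
  t1: e7 45 45 1d 1d bb bb e3
  t2: e3 e7 45 45 1d 1d bb bb

RES = [ 0xe3  0xe7  0x45  0x45  0x1d  0x1d  0xbb  0xbb ]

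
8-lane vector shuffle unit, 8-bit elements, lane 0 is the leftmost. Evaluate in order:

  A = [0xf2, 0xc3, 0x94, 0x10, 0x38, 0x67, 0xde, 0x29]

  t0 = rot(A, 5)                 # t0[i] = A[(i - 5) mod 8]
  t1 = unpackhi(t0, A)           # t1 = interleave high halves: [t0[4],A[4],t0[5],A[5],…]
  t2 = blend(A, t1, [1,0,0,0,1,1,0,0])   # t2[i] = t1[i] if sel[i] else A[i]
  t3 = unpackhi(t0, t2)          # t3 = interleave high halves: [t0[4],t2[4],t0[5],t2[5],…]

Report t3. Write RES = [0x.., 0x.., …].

RES = [0x29, 0xc3, 0xf2, 0xde, 0xc3, 0xde, 0x94, 0x29]

t0 = [0x10, 0x38, 0x67, 0xde, 0x29, 0xf2, 0xc3, 0x94]
t1 = [0x29, 0x38, 0xf2, 0x67, 0xc3, 0xde, 0x94, 0x29]
t2 = [0x29, 0xc3, 0x94, 0x10, 0xc3, 0xde, 0xde, 0x29]
t3 = [0x29, 0xc3, 0xf2, 0xde, 0xc3, 0xde, 0x94, 0x29]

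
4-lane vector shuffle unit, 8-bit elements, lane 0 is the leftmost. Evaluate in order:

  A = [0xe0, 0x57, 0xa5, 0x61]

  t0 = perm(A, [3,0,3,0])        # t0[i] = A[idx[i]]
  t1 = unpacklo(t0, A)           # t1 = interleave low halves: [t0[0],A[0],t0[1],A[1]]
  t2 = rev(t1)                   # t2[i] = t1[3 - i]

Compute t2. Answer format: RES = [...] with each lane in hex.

RES = [ 0x57  0xe0  0xe0  0x61 ]

  t0: 61 e0 61 e0
  t1: 61 e0 e0 57
  t2: 57 e0 e0 61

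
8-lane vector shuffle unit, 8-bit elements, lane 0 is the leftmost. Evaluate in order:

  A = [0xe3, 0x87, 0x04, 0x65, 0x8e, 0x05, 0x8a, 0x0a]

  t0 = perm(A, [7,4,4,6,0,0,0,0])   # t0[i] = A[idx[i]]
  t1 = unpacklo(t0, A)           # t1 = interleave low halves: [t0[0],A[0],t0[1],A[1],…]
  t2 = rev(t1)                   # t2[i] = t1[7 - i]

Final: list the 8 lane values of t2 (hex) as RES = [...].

RES = [0x65, 0x8a, 0x04, 0x8e, 0x87, 0x8e, 0xe3, 0x0a]

→ t0 |0a|8e|8e|8a|e3|e3|e3|e3|
→ t1 |0a|e3|8e|87|8e|04|8a|65|
→ t2 |65|8a|04|8e|87|8e|e3|0a|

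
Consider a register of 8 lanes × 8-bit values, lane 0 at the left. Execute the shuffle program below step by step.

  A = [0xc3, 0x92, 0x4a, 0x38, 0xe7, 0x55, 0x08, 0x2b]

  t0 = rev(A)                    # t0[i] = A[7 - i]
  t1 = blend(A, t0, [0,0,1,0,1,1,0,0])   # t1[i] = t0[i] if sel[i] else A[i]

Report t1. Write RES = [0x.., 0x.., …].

  t0: 2b 08 55 e7 38 4a 92 c3
  t1: c3 92 55 38 38 4a 08 2b

RES = [0xc3, 0x92, 0x55, 0x38, 0x38, 0x4a, 0x08, 0x2b]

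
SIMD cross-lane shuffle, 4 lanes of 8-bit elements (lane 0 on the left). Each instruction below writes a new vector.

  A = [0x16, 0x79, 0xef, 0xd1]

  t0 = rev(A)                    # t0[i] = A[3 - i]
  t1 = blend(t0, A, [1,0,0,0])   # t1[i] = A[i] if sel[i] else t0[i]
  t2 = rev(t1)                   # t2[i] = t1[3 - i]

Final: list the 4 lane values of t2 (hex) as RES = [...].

t0 = [0xd1, 0xef, 0x79, 0x16]
t1 = [0x16, 0xef, 0x79, 0x16]
t2 = [0x16, 0x79, 0xef, 0x16]

RES = [0x16, 0x79, 0xef, 0x16]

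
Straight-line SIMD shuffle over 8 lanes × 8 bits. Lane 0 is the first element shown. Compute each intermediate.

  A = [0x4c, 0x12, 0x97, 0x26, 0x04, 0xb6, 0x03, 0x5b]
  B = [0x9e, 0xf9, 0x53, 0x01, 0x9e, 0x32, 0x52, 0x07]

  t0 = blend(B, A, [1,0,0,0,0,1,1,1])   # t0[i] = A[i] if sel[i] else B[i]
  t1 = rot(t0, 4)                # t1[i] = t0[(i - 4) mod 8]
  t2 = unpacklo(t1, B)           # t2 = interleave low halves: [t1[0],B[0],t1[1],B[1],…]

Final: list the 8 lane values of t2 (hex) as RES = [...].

→ t0 |4c|f9|53|01|9e|b6|03|5b|
→ t1 |9e|b6|03|5b|4c|f9|53|01|
→ t2 |9e|9e|b6|f9|03|53|5b|01|

RES = [0x9e, 0x9e, 0xb6, 0xf9, 0x03, 0x53, 0x5b, 0x01]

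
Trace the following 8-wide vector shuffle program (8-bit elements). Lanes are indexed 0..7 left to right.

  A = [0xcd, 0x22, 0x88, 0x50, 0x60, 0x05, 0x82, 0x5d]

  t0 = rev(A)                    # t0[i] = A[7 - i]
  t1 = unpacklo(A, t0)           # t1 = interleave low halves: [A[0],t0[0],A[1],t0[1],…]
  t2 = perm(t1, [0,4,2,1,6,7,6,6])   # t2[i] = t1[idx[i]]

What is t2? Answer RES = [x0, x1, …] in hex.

  t0: 5d 82 05 60 50 88 22 cd
  t1: cd 5d 22 82 88 05 50 60
  t2: cd 88 22 5d 50 60 50 50

RES = [ 0xcd  0x88  0x22  0x5d  0x50  0x60  0x50  0x50 ]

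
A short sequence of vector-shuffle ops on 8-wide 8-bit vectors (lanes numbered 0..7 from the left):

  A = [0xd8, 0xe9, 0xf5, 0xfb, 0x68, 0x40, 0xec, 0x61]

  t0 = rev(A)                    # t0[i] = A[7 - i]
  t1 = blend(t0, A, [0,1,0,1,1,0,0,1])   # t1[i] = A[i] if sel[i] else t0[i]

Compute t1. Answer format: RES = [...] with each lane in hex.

RES = [0x61, 0xe9, 0x40, 0xfb, 0x68, 0xf5, 0xe9, 0x61]

→ t0 |61|ec|40|68|fb|f5|e9|d8|
→ t1 |61|e9|40|fb|68|f5|e9|61|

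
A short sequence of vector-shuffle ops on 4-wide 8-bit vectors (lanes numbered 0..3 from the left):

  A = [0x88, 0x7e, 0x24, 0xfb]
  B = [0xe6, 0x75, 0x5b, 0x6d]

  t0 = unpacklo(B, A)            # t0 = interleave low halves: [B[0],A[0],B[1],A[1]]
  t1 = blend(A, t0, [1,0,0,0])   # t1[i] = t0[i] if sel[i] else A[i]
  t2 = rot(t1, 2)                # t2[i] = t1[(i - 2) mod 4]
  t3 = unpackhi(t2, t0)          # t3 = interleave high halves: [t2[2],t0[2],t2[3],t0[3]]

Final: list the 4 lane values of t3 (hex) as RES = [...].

RES = [0xe6, 0x75, 0x7e, 0x7e]

  t0: e6 88 75 7e
  t1: e6 7e 24 fb
  t2: 24 fb e6 7e
  t3: e6 75 7e 7e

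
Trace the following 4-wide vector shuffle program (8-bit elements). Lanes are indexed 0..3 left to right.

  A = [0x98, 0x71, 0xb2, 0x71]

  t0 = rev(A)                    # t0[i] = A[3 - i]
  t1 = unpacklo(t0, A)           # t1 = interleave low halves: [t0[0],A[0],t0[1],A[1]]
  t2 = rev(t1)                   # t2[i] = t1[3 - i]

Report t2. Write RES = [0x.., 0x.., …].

RES = [ 0x71  0xb2  0x98  0x71 ]

→ t0 |71|b2|71|98|
→ t1 |71|98|b2|71|
→ t2 |71|b2|98|71|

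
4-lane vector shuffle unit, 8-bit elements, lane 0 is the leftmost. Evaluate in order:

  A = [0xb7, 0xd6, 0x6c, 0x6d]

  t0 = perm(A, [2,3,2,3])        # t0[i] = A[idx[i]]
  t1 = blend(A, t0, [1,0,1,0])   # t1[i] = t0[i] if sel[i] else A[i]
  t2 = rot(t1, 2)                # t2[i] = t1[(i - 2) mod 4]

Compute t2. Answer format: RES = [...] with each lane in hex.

  t0: 6c 6d 6c 6d
  t1: 6c d6 6c 6d
  t2: 6c 6d 6c d6

RES = [ 0x6c  0x6d  0x6c  0xd6 ]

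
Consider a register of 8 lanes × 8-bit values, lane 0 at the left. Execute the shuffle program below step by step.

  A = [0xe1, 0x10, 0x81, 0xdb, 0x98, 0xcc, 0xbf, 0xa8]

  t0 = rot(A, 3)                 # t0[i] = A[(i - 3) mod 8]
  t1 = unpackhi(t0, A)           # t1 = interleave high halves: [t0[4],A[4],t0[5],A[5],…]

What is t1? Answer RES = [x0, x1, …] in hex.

→ t0 |cc|bf|a8|e1|10|81|db|98|
→ t1 |10|98|81|cc|db|bf|98|a8|

RES = [0x10, 0x98, 0x81, 0xcc, 0xdb, 0xbf, 0x98, 0xa8]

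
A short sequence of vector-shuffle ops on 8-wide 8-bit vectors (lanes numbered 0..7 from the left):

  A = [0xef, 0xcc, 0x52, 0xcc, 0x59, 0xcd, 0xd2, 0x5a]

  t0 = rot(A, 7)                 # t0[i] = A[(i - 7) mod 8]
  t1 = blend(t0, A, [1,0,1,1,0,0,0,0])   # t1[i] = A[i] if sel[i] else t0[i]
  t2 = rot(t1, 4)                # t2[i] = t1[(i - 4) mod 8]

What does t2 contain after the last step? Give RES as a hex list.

RES = [ 0xcd  0xd2  0x5a  0xef  0xef  0x52  0x52  0xcc ]

→ t0 |cc|52|cc|59|cd|d2|5a|ef|
→ t1 |ef|52|52|cc|cd|d2|5a|ef|
→ t2 |cd|d2|5a|ef|ef|52|52|cc|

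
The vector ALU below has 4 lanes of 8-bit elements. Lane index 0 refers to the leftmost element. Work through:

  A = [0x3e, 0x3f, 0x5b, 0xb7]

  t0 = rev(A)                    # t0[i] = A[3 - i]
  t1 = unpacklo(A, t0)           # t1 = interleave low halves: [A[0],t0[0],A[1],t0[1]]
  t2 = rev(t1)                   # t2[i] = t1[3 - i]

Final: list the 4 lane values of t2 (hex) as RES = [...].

RES = [ 0x5b  0x3f  0xb7  0x3e ]

  t0: b7 5b 3f 3e
  t1: 3e b7 3f 5b
  t2: 5b 3f b7 3e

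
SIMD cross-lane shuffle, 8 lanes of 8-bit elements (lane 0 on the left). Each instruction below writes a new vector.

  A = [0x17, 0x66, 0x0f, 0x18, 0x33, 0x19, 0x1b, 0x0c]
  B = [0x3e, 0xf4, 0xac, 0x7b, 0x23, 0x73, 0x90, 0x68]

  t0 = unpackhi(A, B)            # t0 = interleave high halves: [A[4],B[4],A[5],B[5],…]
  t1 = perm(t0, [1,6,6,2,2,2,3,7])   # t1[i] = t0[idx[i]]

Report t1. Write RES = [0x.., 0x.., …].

RES = [0x23, 0x0c, 0x0c, 0x19, 0x19, 0x19, 0x73, 0x68]

→ t0 |33|23|19|73|1b|90|0c|68|
→ t1 |23|0c|0c|19|19|19|73|68|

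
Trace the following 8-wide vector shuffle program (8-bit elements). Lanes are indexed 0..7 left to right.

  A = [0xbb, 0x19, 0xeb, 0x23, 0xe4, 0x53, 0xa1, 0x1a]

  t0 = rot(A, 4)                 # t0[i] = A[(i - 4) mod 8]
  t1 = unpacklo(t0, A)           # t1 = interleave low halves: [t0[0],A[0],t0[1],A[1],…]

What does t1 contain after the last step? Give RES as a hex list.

t0 = [0xe4, 0x53, 0xa1, 0x1a, 0xbb, 0x19, 0xeb, 0x23]
t1 = [0xe4, 0xbb, 0x53, 0x19, 0xa1, 0xeb, 0x1a, 0x23]

RES = [0xe4, 0xbb, 0x53, 0x19, 0xa1, 0xeb, 0x1a, 0x23]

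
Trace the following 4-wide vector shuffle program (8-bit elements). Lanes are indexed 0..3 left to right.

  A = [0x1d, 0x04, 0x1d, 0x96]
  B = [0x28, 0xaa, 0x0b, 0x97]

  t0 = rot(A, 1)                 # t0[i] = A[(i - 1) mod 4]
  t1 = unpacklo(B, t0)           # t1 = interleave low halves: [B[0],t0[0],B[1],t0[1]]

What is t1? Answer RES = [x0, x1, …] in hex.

RES = [ 0x28  0x96  0xaa  0x1d ]

→ t0 |96|1d|04|1d|
→ t1 |28|96|aa|1d|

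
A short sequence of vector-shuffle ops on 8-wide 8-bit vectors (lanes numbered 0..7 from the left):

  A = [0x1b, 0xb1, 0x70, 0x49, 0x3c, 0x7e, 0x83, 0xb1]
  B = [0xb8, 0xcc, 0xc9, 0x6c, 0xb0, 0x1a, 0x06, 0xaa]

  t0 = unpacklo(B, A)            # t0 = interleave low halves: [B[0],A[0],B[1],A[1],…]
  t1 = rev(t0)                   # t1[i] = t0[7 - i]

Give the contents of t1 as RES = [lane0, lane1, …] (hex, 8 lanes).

RES = [ 0x49  0x6c  0x70  0xc9  0xb1  0xcc  0x1b  0xb8 ]

t0 = [0xb8, 0x1b, 0xcc, 0xb1, 0xc9, 0x70, 0x6c, 0x49]
t1 = [0x49, 0x6c, 0x70, 0xc9, 0xb1, 0xcc, 0x1b, 0xb8]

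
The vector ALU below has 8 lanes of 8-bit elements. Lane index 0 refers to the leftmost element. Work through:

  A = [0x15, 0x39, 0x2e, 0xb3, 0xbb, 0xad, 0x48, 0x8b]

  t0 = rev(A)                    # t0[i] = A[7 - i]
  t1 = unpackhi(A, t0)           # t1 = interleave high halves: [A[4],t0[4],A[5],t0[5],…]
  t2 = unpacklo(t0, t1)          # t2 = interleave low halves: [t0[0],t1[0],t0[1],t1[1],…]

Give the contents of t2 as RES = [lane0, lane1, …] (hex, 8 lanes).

RES = [0x8b, 0xbb, 0x48, 0xb3, 0xad, 0xad, 0xbb, 0x2e]

t0 = [0x8b, 0x48, 0xad, 0xbb, 0xb3, 0x2e, 0x39, 0x15]
t1 = [0xbb, 0xb3, 0xad, 0x2e, 0x48, 0x39, 0x8b, 0x15]
t2 = [0x8b, 0xbb, 0x48, 0xb3, 0xad, 0xad, 0xbb, 0x2e]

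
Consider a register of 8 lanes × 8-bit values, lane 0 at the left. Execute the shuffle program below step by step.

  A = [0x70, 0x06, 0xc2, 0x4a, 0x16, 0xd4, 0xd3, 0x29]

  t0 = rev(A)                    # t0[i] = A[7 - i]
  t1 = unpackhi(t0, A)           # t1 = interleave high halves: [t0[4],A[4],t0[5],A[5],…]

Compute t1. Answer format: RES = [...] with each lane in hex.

  t0: 29 d3 d4 16 4a c2 06 70
  t1: 4a 16 c2 d4 06 d3 70 29

RES = [ 0x4a  0x16  0xc2  0xd4  0x06  0xd3  0x70  0x29 ]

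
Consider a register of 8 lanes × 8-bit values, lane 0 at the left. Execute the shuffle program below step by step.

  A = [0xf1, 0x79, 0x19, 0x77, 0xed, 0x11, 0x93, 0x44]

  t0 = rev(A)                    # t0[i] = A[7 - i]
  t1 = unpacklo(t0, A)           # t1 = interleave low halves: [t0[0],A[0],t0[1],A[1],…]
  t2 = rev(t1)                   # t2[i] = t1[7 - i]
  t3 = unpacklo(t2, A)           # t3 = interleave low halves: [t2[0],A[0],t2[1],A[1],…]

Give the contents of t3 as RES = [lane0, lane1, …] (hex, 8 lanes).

RES = [ 0x77  0xf1  0xed  0x79  0x19  0x19  0x11  0x77 ]

  t0: 44 93 11 ed 77 19 79 f1
  t1: 44 f1 93 79 11 19 ed 77
  t2: 77 ed 19 11 79 93 f1 44
  t3: 77 f1 ed 79 19 19 11 77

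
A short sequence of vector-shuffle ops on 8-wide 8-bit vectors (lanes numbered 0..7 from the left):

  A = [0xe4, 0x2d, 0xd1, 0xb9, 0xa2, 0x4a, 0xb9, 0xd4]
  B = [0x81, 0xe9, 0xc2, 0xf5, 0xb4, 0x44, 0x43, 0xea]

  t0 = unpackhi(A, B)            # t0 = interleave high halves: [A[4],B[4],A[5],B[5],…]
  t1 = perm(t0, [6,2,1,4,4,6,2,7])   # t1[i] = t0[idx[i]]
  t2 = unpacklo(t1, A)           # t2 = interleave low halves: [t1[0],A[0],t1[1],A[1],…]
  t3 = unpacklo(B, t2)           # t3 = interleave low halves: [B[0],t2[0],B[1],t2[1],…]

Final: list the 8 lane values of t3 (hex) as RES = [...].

→ t0 |a2|b4|4a|44|b9|43|d4|ea|
→ t1 |d4|4a|b4|b9|b9|d4|4a|ea|
→ t2 |d4|e4|4a|2d|b4|d1|b9|b9|
→ t3 |81|d4|e9|e4|c2|4a|f5|2d|

RES = [0x81, 0xd4, 0xe9, 0xe4, 0xc2, 0x4a, 0xf5, 0x2d]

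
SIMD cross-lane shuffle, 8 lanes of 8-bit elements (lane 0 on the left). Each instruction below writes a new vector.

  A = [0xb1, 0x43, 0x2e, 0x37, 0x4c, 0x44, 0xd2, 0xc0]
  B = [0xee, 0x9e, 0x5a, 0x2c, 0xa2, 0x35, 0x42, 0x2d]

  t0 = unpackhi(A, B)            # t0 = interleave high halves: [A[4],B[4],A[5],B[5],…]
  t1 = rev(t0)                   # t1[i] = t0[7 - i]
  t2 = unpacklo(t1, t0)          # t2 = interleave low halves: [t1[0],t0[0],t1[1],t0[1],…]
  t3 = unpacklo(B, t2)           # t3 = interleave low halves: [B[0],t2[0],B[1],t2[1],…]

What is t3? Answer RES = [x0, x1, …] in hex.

RES = [ 0xee  0x2d  0x9e  0x4c  0x5a  0xc0  0x2c  0xa2 ]

→ t0 |4c|a2|44|35|d2|42|c0|2d|
→ t1 |2d|c0|42|d2|35|44|a2|4c|
→ t2 |2d|4c|c0|a2|42|44|d2|35|
→ t3 |ee|2d|9e|4c|5a|c0|2c|a2|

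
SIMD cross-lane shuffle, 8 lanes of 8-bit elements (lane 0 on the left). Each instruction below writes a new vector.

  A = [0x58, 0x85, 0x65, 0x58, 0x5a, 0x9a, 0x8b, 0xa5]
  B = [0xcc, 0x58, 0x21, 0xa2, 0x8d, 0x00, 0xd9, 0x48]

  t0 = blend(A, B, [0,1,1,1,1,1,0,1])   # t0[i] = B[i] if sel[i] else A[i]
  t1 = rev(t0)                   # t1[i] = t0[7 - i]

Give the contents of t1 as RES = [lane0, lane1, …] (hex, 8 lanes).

→ t0 |58|58|21|a2|8d|00|8b|48|
→ t1 |48|8b|00|8d|a2|21|58|58|

RES = [0x48, 0x8b, 0x00, 0x8d, 0xa2, 0x21, 0x58, 0x58]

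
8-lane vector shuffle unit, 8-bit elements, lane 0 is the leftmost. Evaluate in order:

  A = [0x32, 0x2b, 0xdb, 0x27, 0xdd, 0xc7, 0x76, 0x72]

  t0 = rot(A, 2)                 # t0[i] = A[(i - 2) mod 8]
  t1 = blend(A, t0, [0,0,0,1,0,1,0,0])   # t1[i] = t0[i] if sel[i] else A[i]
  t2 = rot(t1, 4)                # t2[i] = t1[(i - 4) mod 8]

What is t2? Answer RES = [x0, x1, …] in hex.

  t0: 76 72 32 2b db 27 dd c7
  t1: 32 2b db 2b dd 27 76 72
  t2: dd 27 76 72 32 2b db 2b

RES = [ 0xdd  0x27  0x76  0x72  0x32  0x2b  0xdb  0x2b ]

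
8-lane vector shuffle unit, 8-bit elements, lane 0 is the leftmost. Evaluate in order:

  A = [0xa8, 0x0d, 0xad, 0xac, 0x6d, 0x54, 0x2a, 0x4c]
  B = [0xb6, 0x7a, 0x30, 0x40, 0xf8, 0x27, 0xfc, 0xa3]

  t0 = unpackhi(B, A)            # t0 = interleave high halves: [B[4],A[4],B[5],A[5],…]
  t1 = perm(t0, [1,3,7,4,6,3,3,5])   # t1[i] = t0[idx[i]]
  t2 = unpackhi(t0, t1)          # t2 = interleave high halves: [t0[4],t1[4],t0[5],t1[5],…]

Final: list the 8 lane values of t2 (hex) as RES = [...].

t0 = [0xf8, 0x6d, 0x27, 0x54, 0xfc, 0x2a, 0xa3, 0x4c]
t1 = [0x6d, 0x54, 0x4c, 0xfc, 0xa3, 0x54, 0x54, 0x2a]
t2 = [0xfc, 0xa3, 0x2a, 0x54, 0xa3, 0x54, 0x4c, 0x2a]

RES = [0xfc, 0xa3, 0x2a, 0x54, 0xa3, 0x54, 0x4c, 0x2a]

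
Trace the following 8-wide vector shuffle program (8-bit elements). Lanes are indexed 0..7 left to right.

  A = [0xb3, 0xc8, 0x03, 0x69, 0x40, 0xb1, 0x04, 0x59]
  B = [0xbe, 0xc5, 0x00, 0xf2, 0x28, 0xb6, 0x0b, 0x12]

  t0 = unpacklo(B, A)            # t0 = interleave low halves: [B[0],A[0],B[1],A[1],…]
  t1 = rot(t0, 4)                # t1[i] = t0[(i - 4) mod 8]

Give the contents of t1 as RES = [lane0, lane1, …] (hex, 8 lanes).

  t0: be b3 c5 c8 00 03 f2 69
  t1: 00 03 f2 69 be b3 c5 c8

RES = [ 0x00  0x03  0xf2  0x69  0xbe  0xb3  0xc5  0xc8 ]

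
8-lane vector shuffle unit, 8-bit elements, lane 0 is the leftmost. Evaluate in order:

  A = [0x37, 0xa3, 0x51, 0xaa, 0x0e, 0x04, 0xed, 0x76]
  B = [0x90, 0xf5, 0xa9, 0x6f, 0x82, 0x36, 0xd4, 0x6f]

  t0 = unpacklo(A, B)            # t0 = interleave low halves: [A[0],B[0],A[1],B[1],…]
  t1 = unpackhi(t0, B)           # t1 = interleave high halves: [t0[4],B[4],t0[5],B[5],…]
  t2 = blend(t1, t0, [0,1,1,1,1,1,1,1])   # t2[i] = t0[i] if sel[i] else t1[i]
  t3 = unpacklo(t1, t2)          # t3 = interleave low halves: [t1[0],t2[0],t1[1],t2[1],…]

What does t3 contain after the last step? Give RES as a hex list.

RES = [ 0x51  0x51  0x82  0x90  0xa9  0xa3  0x36  0xf5 ]

  t0: 37 90 a3 f5 51 a9 aa 6f
  t1: 51 82 a9 36 aa d4 6f 6f
  t2: 51 90 a3 f5 51 a9 aa 6f
  t3: 51 51 82 90 a9 a3 36 f5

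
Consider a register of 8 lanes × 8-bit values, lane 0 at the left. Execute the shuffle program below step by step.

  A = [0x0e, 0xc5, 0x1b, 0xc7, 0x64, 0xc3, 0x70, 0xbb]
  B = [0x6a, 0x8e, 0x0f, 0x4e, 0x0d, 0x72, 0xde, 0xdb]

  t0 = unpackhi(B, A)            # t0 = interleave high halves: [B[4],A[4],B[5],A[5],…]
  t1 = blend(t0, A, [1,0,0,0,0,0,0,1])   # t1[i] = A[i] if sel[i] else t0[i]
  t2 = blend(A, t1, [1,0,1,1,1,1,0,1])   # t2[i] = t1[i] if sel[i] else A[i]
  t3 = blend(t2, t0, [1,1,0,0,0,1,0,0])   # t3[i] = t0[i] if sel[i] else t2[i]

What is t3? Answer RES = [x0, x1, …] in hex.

  t0: 0d 64 72 c3 de 70 db bb
  t1: 0e 64 72 c3 de 70 db bb
  t2: 0e c5 72 c3 de 70 70 bb
  t3: 0d 64 72 c3 de 70 70 bb

RES = [ 0x0d  0x64  0x72  0xc3  0xde  0x70  0x70  0xbb ]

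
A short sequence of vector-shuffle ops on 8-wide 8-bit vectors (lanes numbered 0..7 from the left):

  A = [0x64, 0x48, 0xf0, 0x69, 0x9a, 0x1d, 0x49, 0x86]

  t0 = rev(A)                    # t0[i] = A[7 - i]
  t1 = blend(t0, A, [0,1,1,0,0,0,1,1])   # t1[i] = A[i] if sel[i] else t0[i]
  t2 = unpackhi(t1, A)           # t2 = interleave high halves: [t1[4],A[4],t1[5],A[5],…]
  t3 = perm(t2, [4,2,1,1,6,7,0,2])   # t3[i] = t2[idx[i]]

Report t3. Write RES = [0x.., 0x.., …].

t0 = [0x86, 0x49, 0x1d, 0x9a, 0x69, 0xf0, 0x48, 0x64]
t1 = [0x86, 0x48, 0xf0, 0x9a, 0x69, 0xf0, 0x49, 0x86]
t2 = [0x69, 0x9a, 0xf0, 0x1d, 0x49, 0x49, 0x86, 0x86]
t3 = [0x49, 0xf0, 0x9a, 0x9a, 0x86, 0x86, 0x69, 0xf0]

RES = [ 0x49  0xf0  0x9a  0x9a  0x86  0x86  0x69  0xf0 ]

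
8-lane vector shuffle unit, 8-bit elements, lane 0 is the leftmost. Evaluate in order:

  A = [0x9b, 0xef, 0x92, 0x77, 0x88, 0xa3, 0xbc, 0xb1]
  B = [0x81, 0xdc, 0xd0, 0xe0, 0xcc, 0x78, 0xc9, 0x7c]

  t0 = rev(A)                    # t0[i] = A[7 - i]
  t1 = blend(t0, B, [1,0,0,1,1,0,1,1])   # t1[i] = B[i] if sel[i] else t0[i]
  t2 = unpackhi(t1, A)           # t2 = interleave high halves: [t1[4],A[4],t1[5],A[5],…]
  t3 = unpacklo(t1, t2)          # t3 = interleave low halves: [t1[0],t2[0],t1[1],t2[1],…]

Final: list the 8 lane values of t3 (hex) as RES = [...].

t0 = [0xb1, 0xbc, 0xa3, 0x88, 0x77, 0x92, 0xef, 0x9b]
t1 = [0x81, 0xbc, 0xa3, 0xe0, 0xcc, 0x92, 0xc9, 0x7c]
t2 = [0xcc, 0x88, 0x92, 0xa3, 0xc9, 0xbc, 0x7c, 0xb1]
t3 = [0x81, 0xcc, 0xbc, 0x88, 0xa3, 0x92, 0xe0, 0xa3]

RES = [0x81, 0xcc, 0xbc, 0x88, 0xa3, 0x92, 0xe0, 0xa3]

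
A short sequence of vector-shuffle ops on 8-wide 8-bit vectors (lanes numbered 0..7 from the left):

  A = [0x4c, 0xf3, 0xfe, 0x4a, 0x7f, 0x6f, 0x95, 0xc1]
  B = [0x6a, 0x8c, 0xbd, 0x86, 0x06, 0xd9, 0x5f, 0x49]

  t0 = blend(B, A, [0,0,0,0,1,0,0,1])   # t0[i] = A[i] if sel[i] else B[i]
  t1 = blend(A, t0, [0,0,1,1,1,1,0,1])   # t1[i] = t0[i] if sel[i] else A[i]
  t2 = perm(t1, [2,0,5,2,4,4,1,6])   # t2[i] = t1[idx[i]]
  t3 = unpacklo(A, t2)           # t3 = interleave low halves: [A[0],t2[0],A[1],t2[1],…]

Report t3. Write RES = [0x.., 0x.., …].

RES = [ 0x4c  0xbd  0xf3  0x4c  0xfe  0xd9  0x4a  0xbd ]

  t0: 6a 8c bd 86 7f d9 5f c1
  t1: 4c f3 bd 86 7f d9 95 c1
  t2: bd 4c d9 bd 7f 7f f3 95
  t3: 4c bd f3 4c fe d9 4a bd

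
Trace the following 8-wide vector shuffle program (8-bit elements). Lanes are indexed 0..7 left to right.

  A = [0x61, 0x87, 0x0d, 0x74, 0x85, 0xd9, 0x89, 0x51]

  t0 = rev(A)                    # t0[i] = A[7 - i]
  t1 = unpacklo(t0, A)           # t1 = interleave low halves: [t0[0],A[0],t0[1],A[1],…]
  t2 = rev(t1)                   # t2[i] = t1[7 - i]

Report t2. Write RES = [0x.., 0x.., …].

t0 = [0x51, 0x89, 0xd9, 0x85, 0x74, 0x0d, 0x87, 0x61]
t1 = [0x51, 0x61, 0x89, 0x87, 0xd9, 0x0d, 0x85, 0x74]
t2 = [0x74, 0x85, 0x0d, 0xd9, 0x87, 0x89, 0x61, 0x51]

RES = [0x74, 0x85, 0x0d, 0xd9, 0x87, 0x89, 0x61, 0x51]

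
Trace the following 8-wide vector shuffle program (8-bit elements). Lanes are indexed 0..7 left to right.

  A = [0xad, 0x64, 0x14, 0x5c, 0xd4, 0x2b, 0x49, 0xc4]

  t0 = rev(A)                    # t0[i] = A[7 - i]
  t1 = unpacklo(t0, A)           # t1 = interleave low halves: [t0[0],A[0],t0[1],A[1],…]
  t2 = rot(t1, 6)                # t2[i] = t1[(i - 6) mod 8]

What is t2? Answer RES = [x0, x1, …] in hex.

t0 = [0xc4, 0x49, 0x2b, 0xd4, 0x5c, 0x14, 0x64, 0xad]
t1 = [0xc4, 0xad, 0x49, 0x64, 0x2b, 0x14, 0xd4, 0x5c]
t2 = [0x49, 0x64, 0x2b, 0x14, 0xd4, 0x5c, 0xc4, 0xad]

RES = [0x49, 0x64, 0x2b, 0x14, 0xd4, 0x5c, 0xc4, 0xad]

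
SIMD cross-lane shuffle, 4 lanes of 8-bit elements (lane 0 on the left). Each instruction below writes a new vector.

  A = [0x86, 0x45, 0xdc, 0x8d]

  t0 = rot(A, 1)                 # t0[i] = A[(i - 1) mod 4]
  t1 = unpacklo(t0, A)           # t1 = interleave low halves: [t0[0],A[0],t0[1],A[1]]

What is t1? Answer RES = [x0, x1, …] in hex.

RES = [0x8d, 0x86, 0x86, 0x45]

  t0: 8d 86 45 dc
  t1: 8d 86 86 45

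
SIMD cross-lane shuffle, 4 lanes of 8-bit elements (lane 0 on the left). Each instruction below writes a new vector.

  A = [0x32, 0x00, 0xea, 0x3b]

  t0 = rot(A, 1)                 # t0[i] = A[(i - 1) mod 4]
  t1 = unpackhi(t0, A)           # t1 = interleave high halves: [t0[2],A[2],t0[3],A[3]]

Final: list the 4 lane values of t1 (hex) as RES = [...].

t0 = [0x3b, 0x32, 0x00, 0xea]
t1 = [0x00, 0xea, 0xea, 0x3b]

RES = [ 0x00  0xea  0xea  0x3b ]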